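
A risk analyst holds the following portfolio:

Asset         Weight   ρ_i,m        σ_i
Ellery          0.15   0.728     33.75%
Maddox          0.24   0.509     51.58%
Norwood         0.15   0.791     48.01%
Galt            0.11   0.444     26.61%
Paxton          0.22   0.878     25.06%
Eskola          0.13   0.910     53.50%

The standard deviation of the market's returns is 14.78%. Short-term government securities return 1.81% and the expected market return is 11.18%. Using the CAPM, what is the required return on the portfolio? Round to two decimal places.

β_Ellery = 0.728 × 33.75% / 14.78% = 1.6624
β_Maddox = 0.509 × 51.58% / 14.78% = 1.7763
β_Norwood = 0.791 × 48.01% / 14.78% = 2.5694
β_Galt = 0.444 × 26.61% / 14.78% = 0.7994
β_Paxton = 0.878 × 25.06% / 14.78% = 1.4887
β_Eskola = 0.910 × 53.50% / 14.78% = 3.2940
β_P = Σ w_i β_i = 0.15×1.6624 + 0.24×1.7763 + 0.15×2.5694 + 0.11×0.7994 + 0.22×1.4887 + 0.13×3.2940 = 1.9048
MRP = 11.18% − 1.81% = 9.37%
E(R_P) = R_f + β_P × MRP = 1.81% + 1.9048 × 9.37% = 19.66%

19.66%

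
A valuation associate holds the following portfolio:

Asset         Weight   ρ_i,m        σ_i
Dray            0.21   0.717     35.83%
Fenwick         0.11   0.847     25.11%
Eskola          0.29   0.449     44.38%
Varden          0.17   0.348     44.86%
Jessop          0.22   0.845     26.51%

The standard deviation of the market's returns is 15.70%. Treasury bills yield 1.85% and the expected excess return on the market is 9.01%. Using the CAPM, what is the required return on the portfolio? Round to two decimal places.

13.96%

β_Dray = 0.717 × 35.83% / 15.70% = 1.6363
β_Fenwick = 0.847 × 25.11% / 15.70% = 1.3547
β_Eskola = 0.449 × 44.38% / 15.70% = 1.2692
β_Varden = 0.348 × 44.86% / 15.70% = 0.9943
β_Jessop = 0.845 × 26.51% / 15.70% = 1.4268
β_P = Σ w_i β_i = 0.21×1.6363 + 0.11×1.3547 + 0.29×1.2692 + 0.17×0.9943 + 0.22×1.4268 = 1.3436
E(R_P) = R_f + β_P × MRP = 1.85% + 1.3436 × 9.01% = 13.96%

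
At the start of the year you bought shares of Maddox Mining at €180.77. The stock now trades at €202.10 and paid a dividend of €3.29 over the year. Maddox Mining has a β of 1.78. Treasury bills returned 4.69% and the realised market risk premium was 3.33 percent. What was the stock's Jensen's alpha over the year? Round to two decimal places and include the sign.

Realised HPR = (P1 + D1 − P0) / P0 = (202.10 + 3.29 − 180.77) / 180.77 = 24.62 / 180.77 = 13.6195%
CAPM required = R_f + β·MRP = 4.69% + 1.78 × 3.33% = 10.6174%
α = realised − required = 13.6195% − 10.6174% = +3.00%

+3.00%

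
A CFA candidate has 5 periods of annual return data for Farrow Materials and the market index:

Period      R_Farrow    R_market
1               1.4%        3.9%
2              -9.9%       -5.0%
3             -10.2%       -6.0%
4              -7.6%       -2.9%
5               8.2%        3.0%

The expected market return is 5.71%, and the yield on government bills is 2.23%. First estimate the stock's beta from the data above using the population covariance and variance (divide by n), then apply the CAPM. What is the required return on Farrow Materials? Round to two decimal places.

7.94%

Mean R_i = (1.4 − 9.9 − 10.2 − 7.6 + 8.2) / 5 = -3.6200%
Mean R_m = (3.9 − 5.0 − 6.0 − 2.9 + 3.0) / 5 = -1.4000%
Σ(R_i − R̄_i)(R_m − R̄_m) = 137.4600  ⇒  Cov = 137.4600 / 5 = 27.4920
Σ(R_m − R̄_m)² = 83.8200  ⇒  Var(R_m) = 83.8200 / 5 = 16.7640
β = Cov / Var(R_m) = 27.4920 / 16.7640 = 1.6399
MRP = 5.71% − 2.23% = 3.48%
E(R) = R_f + β × MRP = 2.23% + 1.6399 × 3.48% = 7.94%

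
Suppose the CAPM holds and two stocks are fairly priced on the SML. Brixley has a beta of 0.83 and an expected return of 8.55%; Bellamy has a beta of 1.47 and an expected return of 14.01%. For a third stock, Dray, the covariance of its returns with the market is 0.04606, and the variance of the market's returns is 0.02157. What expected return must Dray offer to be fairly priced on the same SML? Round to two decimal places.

19.69%

MRP = (14.01% − 8.55%) / (1.47 − 0.83) = 8.5313%
R_f = 8.55% − 0.83 × 8.5313% = 1.4690%
β_Dray = Cov / Var(R_m) = 0.04606 / 0.02157 = 2.1354
E(R_Dray) = R_f + β × MRP = 1.4690% + 2.1354 × 8.5313% = 19.69%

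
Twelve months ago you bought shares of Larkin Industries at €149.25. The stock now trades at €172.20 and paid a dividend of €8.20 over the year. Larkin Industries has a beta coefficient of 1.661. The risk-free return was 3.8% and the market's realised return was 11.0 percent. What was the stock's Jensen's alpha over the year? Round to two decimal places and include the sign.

+5.11%

Realised HPR = (P1 + D1 − P0) / P0 = (172.20 + 8.20 − 149.25) / 149.25 = 31.15 / 149.25 = 20.8710%
MRP = 11.0% − 3.8% = 7.20%
CAPM required = R_f + β·MRP = 3.8% + 1.661 × 7.2% = 15.7592%
α = realised − required = 20.8710% − 15.7592% = +5.11%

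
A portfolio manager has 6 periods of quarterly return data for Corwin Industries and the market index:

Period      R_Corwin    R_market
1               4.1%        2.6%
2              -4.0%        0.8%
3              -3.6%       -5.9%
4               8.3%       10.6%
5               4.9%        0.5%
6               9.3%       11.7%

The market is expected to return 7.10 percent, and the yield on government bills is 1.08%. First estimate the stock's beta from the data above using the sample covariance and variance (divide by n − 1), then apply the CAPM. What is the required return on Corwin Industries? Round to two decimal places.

5.50%

Mean R_i = (4.1 − 4.0 − 3.6 + 8.3 + 4.9 + 9.3) / 6 = 3.1667%
Mean R_m = (2.6 + 0.8 − 5.9 + 10.6 + 0.5 + 11.7) / 6 = 3.3833%
Σ(R_i − R̄_i)(R_m − R̄_m) = 163.6567  ⇒  Cov = 163.6567 / 5 = 32.7313
Σ(R_m − R̄_m)² = 223.0283  ⇒  Var(R_m) = 223.0283 / 5 = 44.6057
β = Cov / Var(R_m) = 32.7313 / 44.6057 = 0.7338
MRP = 7.10% − 1.08% = 6.02%
E(R) = R_f + β × MRP = 1.08% + 0.7338 × 6.02% = 5.50%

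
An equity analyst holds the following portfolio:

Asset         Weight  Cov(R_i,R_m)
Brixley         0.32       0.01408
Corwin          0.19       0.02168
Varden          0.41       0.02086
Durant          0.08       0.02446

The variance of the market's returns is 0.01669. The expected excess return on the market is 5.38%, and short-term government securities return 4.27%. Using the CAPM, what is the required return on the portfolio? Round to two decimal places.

β_Brixley = 0.01408 / 0.01669 = 0.8436
β_Corwin = 0.02168 / 0.01669 = 1.2990
β_Varden = 0.02086 / 0.01669 = 1.2499
β_Durant = 0.02446 / 0.01669 = 1.4655
β_P = Σ w_i β_i = 0.32×0.8436 + 0.19×1.2990 + 0.41×1.2499 + 0.08×1.4655 = 1.1465
E(R_P) = R_f + β_P × MRP = 4.27% + 1.1465 × 5.38% = 10.44%

10.44%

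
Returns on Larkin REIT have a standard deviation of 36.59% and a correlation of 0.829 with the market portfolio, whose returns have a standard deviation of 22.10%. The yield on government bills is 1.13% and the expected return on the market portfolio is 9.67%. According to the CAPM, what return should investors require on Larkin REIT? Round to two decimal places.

12.85%

β = ρ × σ_i / σ_m = 0.829 × 36.59% / 22.10% = 1.3725
MRP = 9.67% − 1.13% = 8.54%
E(R) = 1.13% + 1.3725 × 8.54% = 12.85%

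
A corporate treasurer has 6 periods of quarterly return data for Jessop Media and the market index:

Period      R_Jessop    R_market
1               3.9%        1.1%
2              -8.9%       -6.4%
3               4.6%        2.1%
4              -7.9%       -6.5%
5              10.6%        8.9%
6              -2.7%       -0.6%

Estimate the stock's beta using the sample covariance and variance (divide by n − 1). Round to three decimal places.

Mean R_i = (3.9 − 8.9 + 4.6 − 7.9 + 10.6 − 2.7) / 6 = -0.0667%
Mean R_m = (1.1 − 6.4 + 2.1 − 6.5 + 8.9 − 0.6) / 6 = -0.2333%
Σ(R_i − R̄_i)(R_m − R̄_m) = 218.1267  ⇒  Cov = 218.1267 / 5 = 43.6253
Σ(R_m − R̄_m)² = 168.0733  ⇒  Var(R_m) = 168.0733 / 5 = 33.6147
β = Cov / Var(R_m) = 43.6253 / 33.6147 = 1.2978

1.298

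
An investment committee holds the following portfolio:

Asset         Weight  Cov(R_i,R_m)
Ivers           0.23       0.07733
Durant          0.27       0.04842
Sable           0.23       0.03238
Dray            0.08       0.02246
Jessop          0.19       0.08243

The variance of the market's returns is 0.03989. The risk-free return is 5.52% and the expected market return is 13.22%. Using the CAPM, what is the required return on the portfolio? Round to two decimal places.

16.28%

β_Ivers = 0.07733 / 0.03989 = 1.9386
β_Durant = 0.04842 / 0.03989 = 1.2138
β_Sable = 0.03238 / 0.03989 = 0.8117
β_Dray = 0.02246 / 0.03989 = 0.5630
β_Jessop = 0.08243 / 0.03989 = 2.0664
β_P = Σ w_i β_i = 0.23×1.9386 + 0.27×1.2138 + 0.23×0.8117 + 0.08×0.5630 + 0.19×2.0664 = 1.3980
MRP = 13.22% − 5.52% = 7.70%
E(R_P) = R_f + β_P × MRP = 5.52% + 1.3980 × 7.70% = 16.28%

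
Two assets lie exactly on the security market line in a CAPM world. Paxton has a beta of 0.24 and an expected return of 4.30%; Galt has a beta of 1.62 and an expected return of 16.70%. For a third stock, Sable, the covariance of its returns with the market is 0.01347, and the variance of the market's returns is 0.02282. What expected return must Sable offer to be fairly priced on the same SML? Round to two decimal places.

7.45%

MRP = (16.70% − 4.30%) / (1.62 − 0.24) = 8.9855%
R_f = 4.30% − 0.24 × 8.9855% = 2.1435%
β_Sable = Cov / Var(R_m) = 0.01347 / 0.02282 = 0.5903
E(R_Sable) = R_f + β × MRP = 2.1435% + 0.5903 × 8.9855% = 7.45%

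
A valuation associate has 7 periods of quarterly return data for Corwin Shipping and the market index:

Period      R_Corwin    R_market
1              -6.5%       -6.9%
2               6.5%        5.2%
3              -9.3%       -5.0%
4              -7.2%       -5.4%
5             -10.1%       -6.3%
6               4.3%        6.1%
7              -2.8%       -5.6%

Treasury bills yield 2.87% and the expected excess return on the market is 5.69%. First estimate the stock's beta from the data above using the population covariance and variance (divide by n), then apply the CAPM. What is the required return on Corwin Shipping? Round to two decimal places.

8.98%

Mean R_i = (-6.5 + 6.5 − 9.3 − 7.2 − 10.1 + 4.3 − 2.8) / 7 = -3.5857%
Mean R_m = (-6.9 + 5.2 − 5.0 − 5.4 − 6.3 + 6.1 − 5.6) / 7 = -2.5571%
Σ(R_i − R̄_i)(R_m − R̄_m) = 205.3857  ⇒  Cov = 205.3857 / 7 = 29.3408
Σ(R_m − R̄_m)² = 191.2971  ⇒  Var(R_m) = 191.2971 / 7 = 27.3282
β = Cov / Var(R_m) = 29.3408 / 27.3282 = 1.0736
E(R) = R_f + β × MRP = 2.87% + 1.0736 × 5.69% = 8.98%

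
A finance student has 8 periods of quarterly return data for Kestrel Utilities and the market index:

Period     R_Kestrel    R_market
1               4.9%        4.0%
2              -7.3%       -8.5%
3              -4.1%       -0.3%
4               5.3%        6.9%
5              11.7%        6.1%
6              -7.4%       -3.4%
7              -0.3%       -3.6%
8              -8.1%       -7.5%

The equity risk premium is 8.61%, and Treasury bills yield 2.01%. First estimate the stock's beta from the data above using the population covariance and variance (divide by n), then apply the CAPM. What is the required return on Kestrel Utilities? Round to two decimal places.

11.47%

Mean R_i = (4.9 − 7.3 − 4.1 + 5.3 + 11.7 − 7.4 − 0.3 − 8.1) / 8 = -0.6625%
Mean R_m = (4.0 − 8.5 − 0.3 + 6.9 + 6.1 − 3.4 − 3.6 − 7.5) / 8 = -0.7875%
Σ(R_i − R̄_i)(R_m − R̄_m) = 273.6363  ⇒  Cov = 273.6363 / 8 = 34.2045
Σ(R_m − R̄_m)² = 248.9688  ⇒  Var(R_m) = 248.9688 / 8 = 31.1211
β = Cov / Var(R_m) = 34.2045 / 31.1211 = 1.0991
E(R) = R_f + β × MRP = 2.01% + 1.0991 × 8.61% = 11.47%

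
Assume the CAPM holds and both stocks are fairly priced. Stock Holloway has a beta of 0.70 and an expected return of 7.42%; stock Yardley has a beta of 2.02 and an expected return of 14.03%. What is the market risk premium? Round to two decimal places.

5.01%

Both satisfy E(R) = R_f + β·MRP, so the slope of the SML is
MRP = (14.03% − 7.42%) / (2.02 − 0.70) = 6.61% / 1.32 = 5.0076%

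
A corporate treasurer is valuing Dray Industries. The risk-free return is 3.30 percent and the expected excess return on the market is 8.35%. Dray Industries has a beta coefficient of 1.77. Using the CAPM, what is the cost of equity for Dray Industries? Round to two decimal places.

E(R) = R_f + β × MRP = 3.30% + 1.77 × 8.35% = 18.08%

18.08%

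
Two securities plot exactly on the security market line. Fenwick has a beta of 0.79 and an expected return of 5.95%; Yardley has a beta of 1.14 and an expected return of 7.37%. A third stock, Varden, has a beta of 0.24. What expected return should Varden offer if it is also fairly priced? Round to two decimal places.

MRP (SML slope) = (7.37% − 5.95%) / (1.14 − 0.79) = 1.42% / 0.35 = 4.0571%
R_f (intercept) = 5.95% − 0.79 × 4.0571% = 2.7449%
E(R_Varden) = R_f + β × MRP = 2.7449% + 0.24 × 4.0571% = 3.72%

3.72%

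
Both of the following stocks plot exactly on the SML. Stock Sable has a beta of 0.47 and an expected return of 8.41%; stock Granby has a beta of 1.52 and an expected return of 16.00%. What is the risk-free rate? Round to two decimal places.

Both satisfy E(R) = R_f + β·MRP, so the slope of the SML is
MRP = (16.00% − 8.41%) / (1.52 − 0.47) = 7.59% / 1.05 = 7.2286%
R_f = E(R_Sable) − β_Sable·MRP = 8.41% − 0.47 × 7.2286% = 5.0126%

5.01%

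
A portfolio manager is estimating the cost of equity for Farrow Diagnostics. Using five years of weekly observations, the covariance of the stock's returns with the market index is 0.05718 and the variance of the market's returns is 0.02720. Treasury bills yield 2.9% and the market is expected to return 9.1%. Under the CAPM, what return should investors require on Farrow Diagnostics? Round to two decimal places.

15.93%

β = Cov(R_i, R_m) / Var(R_m) = 0.05718 / 0.02720 = 2.1022
MRP = 9.1% − 2.9% = 6.20%
E(R) = R_f + β × MRP = 2.9% + 2.1022 × 6.2% = 15.93%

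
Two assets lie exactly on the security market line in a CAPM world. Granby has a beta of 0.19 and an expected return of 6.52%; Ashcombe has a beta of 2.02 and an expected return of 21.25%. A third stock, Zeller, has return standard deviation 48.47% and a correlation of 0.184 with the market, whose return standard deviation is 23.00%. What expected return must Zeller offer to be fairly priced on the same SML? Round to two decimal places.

MRP = (21.25% − 6.52%) / (2.02 − 0.19) = 8.0492%
R_f = 6.52% − 0.19 × 8.0492% = 4.9907%
β_Zeller = ρ·σ_i/σ_m = 0.184 × 48.47 / 23.00 = 0.3878
E(R_Zeller) = R_f + β × MRP = 4.9907% + 0.3878 × 8.0492% = 8.11%

8.11%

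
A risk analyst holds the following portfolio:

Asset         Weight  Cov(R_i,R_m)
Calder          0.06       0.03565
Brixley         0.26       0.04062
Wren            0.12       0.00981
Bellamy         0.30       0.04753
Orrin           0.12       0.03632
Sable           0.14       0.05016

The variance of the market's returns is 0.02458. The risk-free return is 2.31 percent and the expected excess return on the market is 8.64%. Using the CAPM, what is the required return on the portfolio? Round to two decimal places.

β_Calder = 0.03565 / 0.02458 = 1.4504
β_Brixley = 0.04062 / 0.02458 = 1.6526
β_Wren = 0.00981 / 0.02458 = 0.3991
β_Bellamy = 0.04753 / 0.02458 = 1.9337
β_Orrin = 0.03632 / 0.02458 = 1.4776
β_Sable = 0.05016 / 0.02458 = 2.0407
β_P = Σ w_i β_i = 0.06×1.4504 + 0.26×1.6526 + 0.12×0.3991 + 0.30×1.9337 + 0.12×1.4776 + 0.14×2.0407 = 1.6077
E(R_P) = R_f + β_P × MRP = 2.31% + 1.6077 × 8.64% = 16.20%

16.20%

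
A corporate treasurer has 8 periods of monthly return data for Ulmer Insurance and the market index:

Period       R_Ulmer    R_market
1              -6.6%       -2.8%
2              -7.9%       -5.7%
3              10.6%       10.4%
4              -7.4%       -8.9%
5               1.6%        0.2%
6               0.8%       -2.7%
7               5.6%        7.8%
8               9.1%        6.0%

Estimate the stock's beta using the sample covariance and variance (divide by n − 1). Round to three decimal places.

1.010

Mean R_i = (-6.6 − 7.9 + 10.6 − 7.4 + 1.6 + 0.8 + 5.6 + 9.1) / 8 = 0.7250%
Mean R_m = (-2.8 − 5.7 + 10.4 − 8.9 + 0.2 − 2.7 + 7.8 + 6.0) / 8 = 0.5375%
Σ(R_i − R̄_i)(R_m − R̄_m) = 332.9325  ⇒  Cov = 332.9325 / 7 = 47.5618
Σ(R_m − R̄_m)² = 329.5588  ⇒  Var(R_m) = 329.5588 / 7 = 47.0798
β = Cov / Var(R_m) = 47.5618 / 47.0798 = 1.0102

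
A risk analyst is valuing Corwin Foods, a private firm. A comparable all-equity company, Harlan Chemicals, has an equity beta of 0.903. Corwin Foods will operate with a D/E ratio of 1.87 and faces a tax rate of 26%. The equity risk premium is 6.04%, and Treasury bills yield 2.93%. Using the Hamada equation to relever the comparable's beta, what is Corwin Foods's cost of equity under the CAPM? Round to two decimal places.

β_L = β_U × [1 + (1 − t)(D/E)] = 0.903 × [1 + (1 − 0.26) × 1.87]
    = 0.903 × [1 + 0.74 × 1.87] = 0.903 × 2.3838 = 2.1526
E(R) = R_f + β_L × MRP = 2.93% + 2.1526 × 6.04% = 15.93%

15.93%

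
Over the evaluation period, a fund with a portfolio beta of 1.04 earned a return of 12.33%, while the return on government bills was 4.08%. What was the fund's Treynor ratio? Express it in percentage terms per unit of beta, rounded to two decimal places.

Treynor = (R_P − R_f) / β_P = (12.33% − 4.08%) / 1.0400 = 8.25% / 1.0400 = 7.93%

7.93%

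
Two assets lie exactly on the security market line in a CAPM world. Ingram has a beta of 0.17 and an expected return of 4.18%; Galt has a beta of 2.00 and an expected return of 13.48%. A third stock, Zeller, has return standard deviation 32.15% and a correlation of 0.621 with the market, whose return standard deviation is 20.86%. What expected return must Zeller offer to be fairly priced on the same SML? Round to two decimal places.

MRP = (13.48% − 4.18%) / (2.00 − 0.17) = 5.0820%
R_f = 4.18% − 0.17 × 5.0820% = 3.3161%
β_Zeller = ρ·σ_i/σ_m = 0.621 × 32.15 / 20.86 = 0.9571
E(R_Zeller) = R_f + β × MRP = 3.3161% + 0.9571 × 5.0820% = 8.18%

8.18%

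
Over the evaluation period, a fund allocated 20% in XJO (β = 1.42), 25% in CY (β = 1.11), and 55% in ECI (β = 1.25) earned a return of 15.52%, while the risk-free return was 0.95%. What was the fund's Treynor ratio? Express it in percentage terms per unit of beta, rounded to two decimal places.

11.67%

β_P = 0.20×1.42 + 0.25×1.11 + 0.55×1.25 = 1.2490
Treynor = (R_P − R_f) / β_P = (15.52% − 0.95%) / 1.2490 = 14.57% / 1.2490 = 11.67%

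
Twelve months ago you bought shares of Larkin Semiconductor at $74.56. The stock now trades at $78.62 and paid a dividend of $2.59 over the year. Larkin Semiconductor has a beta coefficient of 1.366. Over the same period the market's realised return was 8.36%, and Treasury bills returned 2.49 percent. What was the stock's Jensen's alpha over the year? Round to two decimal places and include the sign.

-1.59%

Realised HPR = (P1 + D1 − P0) / P0 = (78.62 + 2.59 − 74.56) / 74.56 = 6.65 / 74.56 = 8.9190%
MRP = 8.36% − 2.49% = 5.87%
CAPM required = R_f + β·MRP = 2.49% + 1.366 × 5.87% = 10.50842%
α = realised − required = 8.9190% − 10.50842% = -1.59%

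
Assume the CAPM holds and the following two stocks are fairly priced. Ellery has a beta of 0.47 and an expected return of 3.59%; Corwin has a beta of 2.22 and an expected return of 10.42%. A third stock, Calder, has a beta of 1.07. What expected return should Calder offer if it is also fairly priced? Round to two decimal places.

MRP (SML slope) = (10.42% − 3.59%) / (2.22 − 0.47) = 6.83% / 1.75 = 3.9029%
R_f (intercept) = 3.59% − 0.47 × 3.9029% = 1.7556%
E(R_Calder) = R_f + β × MRP = 1.7556% + 1.07 × 3.9029% = 5.93%

5.93%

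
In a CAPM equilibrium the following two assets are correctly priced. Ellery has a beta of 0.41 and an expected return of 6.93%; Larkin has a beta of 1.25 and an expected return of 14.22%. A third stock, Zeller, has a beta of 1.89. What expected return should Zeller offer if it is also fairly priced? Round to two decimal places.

19.77%

MRP (SML slope) = (14.22% − 6.93%) / (1.25 − 0.41) = 7.29% / 0.84 = 8.6786%
R_f (intercept) = 6.93% − 0.41 × 8.6786% = 3.3718%
E(R_Zeller) = R_f + β × MRP = 3.3718% + 1.89 × 8.6786% = 19.77%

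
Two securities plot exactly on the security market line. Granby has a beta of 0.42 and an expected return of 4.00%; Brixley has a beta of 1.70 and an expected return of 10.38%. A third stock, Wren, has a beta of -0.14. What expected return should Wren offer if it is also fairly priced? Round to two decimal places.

1.21%

MRP (SML slope) = (10.38% − 4.00%) / (1.70 − 0.42) = 6.38% / 1.28 = 4.9844%
R_f (intercept) = 4.00% − 0.42 × 4.9844% = 1.9066%
E(R_Wren) = R_f + β × MRP = 1.9066% + -0.14 × 4.9844% = 1.21%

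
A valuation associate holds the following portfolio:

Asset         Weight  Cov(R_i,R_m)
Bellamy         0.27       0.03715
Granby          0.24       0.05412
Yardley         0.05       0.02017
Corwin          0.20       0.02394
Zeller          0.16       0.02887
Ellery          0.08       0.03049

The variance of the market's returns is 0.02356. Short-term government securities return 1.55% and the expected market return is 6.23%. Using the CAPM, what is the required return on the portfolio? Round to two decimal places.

8.68%

β_Bellamy = 0.03715 / 0.02356 = 1.5768
β_Granby = 0.05412 / 0.02356 = 2.2971
β_Yardley = 0.02017 / 0.02356 = 0.8561
β_Corwin = 0.02394 / 0.02356 = 1.0161
β_Zeller = 0.02887 / 0.02356 = 1.2254
β_Ellery = 0.03049 / 0.02356 = 1.2941
β_P = Σ w_i β_i = 0.27×1.5768 + 0.24×2.2971 + 0.05×0.8561 + 0.20×1.0161 + 0.16×1.2254 + 0.08×1.2941 = 1.5227
MRP = 6.23% − 1.55% = 4.68%
E(R_P) = R_f + β_P × MRP = 1.55% + 1.5227 × 4.68% = 8.68%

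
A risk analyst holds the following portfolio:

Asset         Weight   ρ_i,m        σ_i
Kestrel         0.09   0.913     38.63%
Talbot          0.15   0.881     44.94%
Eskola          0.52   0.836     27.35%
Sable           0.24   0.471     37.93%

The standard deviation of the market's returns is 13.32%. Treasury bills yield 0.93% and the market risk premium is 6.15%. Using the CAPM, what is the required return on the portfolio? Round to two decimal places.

12.61%

β_Kestrel = 0.913 × 38.63% / 13.32% = 2.6478
β_Talbot = 0.881 × 44.94% / 13.32% = 2.9724
β_Eskola = 0.836 × 27.35% / 13.32% = 1.7166
β_Sable = 0.471 × 37.93% / 13.32% = 1.3412
β_P = Σ w_i β_i = 0.09×2.6478 + 0.15×2.9724 + 0.52×1.7166 + 0.24×1.3412 = 1.8987
E(R_P) = R_f + β_P × MRP = 0.93% + 1.8987 × 6.15% = 12.61%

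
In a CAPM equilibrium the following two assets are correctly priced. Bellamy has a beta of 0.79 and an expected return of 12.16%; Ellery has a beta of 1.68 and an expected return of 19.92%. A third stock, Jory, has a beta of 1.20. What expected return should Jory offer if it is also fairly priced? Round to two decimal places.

15.73%

MRP (SML slope) = (19.92% − 12.16%) / (1.68 − 0.79) = 7.76% / 0.89 = 8.7191%
R_f (intercept) = 12.16% − 0.79 × 8.7191% = 5.2719%
E(R_Jory) = R_f + β × MRP = 5.2719% + 1.20 × 8.7191% = 15.73%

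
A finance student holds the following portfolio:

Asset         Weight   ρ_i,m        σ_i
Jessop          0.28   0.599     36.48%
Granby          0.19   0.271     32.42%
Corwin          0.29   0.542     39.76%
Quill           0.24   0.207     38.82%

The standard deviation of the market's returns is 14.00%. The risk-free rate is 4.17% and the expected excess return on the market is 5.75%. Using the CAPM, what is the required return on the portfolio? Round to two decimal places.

β_Jessop = 0.599 × 36.48% / 14.00% = 1.5608
β_Granby = 0.271 × 32.42% / 14.00% = 0.6276
β_Corwin = 0.542 × 39.76% / 14.00% = 1.5393
β_Quill = 0.207 × 38.82% / 14.00% = 0.5740
β_P = Σ w_i β_i = 0.28×1.5608 + 0.19×0.6276 + 0.29×1.5393 + 0.24×0.5740 = 1.1404
E(R_P) = R_f + β_P × MRP = 4.17% + 1.1404 × 5.75% = 10.73%

10.73%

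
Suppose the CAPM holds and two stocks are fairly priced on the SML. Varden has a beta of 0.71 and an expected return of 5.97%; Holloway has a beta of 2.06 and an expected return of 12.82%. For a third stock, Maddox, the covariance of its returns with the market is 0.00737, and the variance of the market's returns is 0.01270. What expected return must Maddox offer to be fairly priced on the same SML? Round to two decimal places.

MRP = (12.82% − 5.97%) / (2.06 − 0.71) = 5.0741%
R_f = 5.97% − 0.71 × 5.0741% = 2.3674%
β_Maddox = Cov / Var(R_m) = 0.00737 / 0.01270 = 0.5803
E(R_Maddox) = R_f + β × MRP = 2.3674% + 0.5803 × 5.0741% = 5.31%

5.31%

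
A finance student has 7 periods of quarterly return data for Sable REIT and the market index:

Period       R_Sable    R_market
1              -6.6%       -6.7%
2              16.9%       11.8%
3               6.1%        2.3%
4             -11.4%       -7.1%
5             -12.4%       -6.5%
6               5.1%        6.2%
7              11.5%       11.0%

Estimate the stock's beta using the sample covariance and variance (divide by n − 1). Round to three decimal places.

Mean R_i = (-6.6 + 16.9 + 6.1 − 11.4 − 12.4 + 5.1 + 11.5) / 7 = 1.3143%
Mean R_m = (-6.7 + 11.8 + 2.3 − 7.1 − 6.5 + 6.2 + 11.0) / 7 = 1.5714%
Σ(R_i − R̄_i)(R_m − R̄_m) = 562.8729  ⇒  Cov = 562.8729 / 6 = 93.8122
Σ(R_m − R̄_m)² = 424.2343  ⇒  Var(R_m) = 424.2343 / 6 = 70.7057
β = Cov / Var(R_m) = 93.8122 / 70.7057 = 1.3268

1.327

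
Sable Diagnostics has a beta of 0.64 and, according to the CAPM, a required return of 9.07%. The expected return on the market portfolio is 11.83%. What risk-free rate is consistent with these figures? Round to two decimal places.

4.16%

E(R) = R_f + β(E(R_m) − R_f) = R_f(1 − β) + β·E(R_m)
9.07% = R_f × (1 − 0.64) + 0.64 × 11.83%
9.07% = R_f × 0.36 + 7.5712%
R_f = (9.07% − 7.5712%) / 0.36 = 4.16%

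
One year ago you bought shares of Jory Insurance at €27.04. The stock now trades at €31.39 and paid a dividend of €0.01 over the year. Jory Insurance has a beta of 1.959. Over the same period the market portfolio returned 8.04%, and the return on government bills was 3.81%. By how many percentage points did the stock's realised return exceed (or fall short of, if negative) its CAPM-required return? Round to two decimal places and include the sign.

+4.03%

Realised HPR = (P1 + D1 − P0) / P0 = (31.39 + 0.01 − 27.04) / 27.04 = 4.36 / 27.04 = 16.1243%
MRP = 8.04% − 3.81% = 4.23%
CAPM required = R_f + β·MRP = 3.81% + 1.959 × 4.23% = 12.09657%
α = realised − required = 16.1243% − 12.09657% = +4.03%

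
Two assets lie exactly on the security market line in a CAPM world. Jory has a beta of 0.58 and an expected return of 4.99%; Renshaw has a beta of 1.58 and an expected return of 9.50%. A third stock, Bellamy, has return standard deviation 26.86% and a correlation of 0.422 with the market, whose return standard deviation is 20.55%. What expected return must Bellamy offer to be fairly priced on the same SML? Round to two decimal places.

4.86%

MRP = (9.50% − 4.99%) / (1.58 − 0.58) = 4.5100%
R_f = 4.99% − 0.58 × 4.5100% = 2.3742%
β_Bellamy = ρ·σ_i/σ_m = 0.422 × 26.86 / 20.55 = 0.5516
E(R_Bellamy) = R_f + β × MRP = 2.3742% + 0.5516 × 4.5100% = 4.86%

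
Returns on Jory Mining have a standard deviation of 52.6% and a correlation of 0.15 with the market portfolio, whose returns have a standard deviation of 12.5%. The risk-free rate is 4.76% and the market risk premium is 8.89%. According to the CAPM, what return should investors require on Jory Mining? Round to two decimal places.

β = ρ × σ_i / σ_m = 0.15 × 52.6% / 12.5% = 0.6312
E(R) = 4.76% + 0.6312 × 8.89% = 10.37%

10.37%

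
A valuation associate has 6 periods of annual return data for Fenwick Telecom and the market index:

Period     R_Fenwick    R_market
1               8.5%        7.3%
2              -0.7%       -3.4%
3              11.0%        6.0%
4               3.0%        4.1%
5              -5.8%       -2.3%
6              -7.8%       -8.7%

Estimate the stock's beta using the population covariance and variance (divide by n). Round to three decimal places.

1.115

Mean R_i = (8.5 − 0.7 + 11.0 + 3.0 − 5.8 − 7.8) / 6 = 1.3667%
Mean R_m = (7.3 − 3.4 + 6.0 + 4.1 − 2.3 − 8.7) / 6 = 0.5000%
Σ(R_i − R̄_i)(R_m − R̄_m) = 219.8300  ⇒  Cov = 219.8300 / 6 = 36.6383
Σ(R_m − R̄_m)² = 197.1400  ⇒  Var(R_m) = 197.1400 / 6 = 32.8567
β = Cov / Var(R_m) = 36.6383 / 32.8567 = 1.1151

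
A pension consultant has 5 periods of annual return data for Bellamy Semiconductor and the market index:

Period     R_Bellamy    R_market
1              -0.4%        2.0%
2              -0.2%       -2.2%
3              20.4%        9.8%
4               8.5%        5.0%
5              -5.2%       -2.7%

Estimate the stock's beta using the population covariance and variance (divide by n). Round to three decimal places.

1.848

Mean R_i = (-0.4 − 0.2 + 20.4 + 8.5 − 5.2) / 5 = 4.6200%
Mean R_m = (2.0 − 2.2 + 9.8 + 5.0 − 2.7) / 5 = 2.3800%
Σ(R_i − R̄_i)(R_m − R̄_m) = 201.1220  ⇒  Cov = 201.1220 / 5 = 40.2244
Σ(R_m − R̄_m)² = 108.8480  ⇒  Var(R_m) = 108.8480 / 5 = 21.7696
β = Cov / Var(R_m) = 40.2244 / 21.7696 = 1.8477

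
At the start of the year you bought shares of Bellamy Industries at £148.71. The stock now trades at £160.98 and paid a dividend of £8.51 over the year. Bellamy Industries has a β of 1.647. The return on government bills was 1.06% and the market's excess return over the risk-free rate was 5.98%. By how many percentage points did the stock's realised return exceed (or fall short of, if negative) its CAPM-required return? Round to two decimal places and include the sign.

+3.06%

Realised HPR = (P1 + D1 − P0) / P0 = (160.98 + 8.51 − 148.71) / 148.71 = 20.78 / 148.71 = 13.9735%
CAPM required = R_f + β·MRP = 1.06% + 1.647 × 5.98% = 10.90906%
α = realised − required = 13.9735% − 10.90906% = +3.06%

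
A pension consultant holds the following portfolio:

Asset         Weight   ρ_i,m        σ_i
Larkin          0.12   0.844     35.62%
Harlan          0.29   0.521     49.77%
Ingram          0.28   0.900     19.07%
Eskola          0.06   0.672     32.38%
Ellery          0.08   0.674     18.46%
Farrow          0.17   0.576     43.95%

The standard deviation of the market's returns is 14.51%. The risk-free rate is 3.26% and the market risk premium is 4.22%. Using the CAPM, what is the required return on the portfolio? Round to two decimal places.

β_Larkin = 0.844 × 35.62% / 14.51% = 2.0719
β_Harlan = 0.521 × 49.77% / 14.51% = 1.7871
β_Ingram = 0.900 × 19.07% / 14.51% = 1.1828
β_Eskola = 0.672 × 32.38% / 14.51% = 1.4996
β_Ellery = 0.674 × 18.46% / 14.51% = 0.8575
β_Farrow = 0.576 × 43.95% / 14.51% = 1.7447
β_P = Σ w_i β_i = 0.12×2.0719 + 0.29×1.7871 + 0.28×1.1828 + 0.06×1.4996 + 0.08×0.8575 + 0.17×1.7447 = 1.5532
E(R_P) = R_f + β_P × MRP = 3.26% + 1.5532 × 4.22% = 9.81%

9.81%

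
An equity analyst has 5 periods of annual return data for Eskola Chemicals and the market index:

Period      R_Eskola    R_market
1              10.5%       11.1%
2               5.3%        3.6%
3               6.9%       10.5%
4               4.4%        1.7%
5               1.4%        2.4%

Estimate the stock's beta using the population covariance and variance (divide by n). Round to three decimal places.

Mean R_i = (10.5 + 5.3 + 6.9 + 4.4 + 1.4) / 5 = 5.7000%
Mean R_m = (11.1 + 3.6 + 10.5 + 1.7 + 2.4) / 5 = 5.8600%
Σ(R_i − R̄_i)(R_m − R̄_m) = 51.9100  ⇒  Cov = 51.9100 / 5 = 10.3820
Σ(R_m − R̄_m)² = 83.3720  ⇒  Var(R_m) = 83.3720 / 5 = 16.6744
β = Cov / Var(R_m) = 10.3820 / 16.6744 = 0.6226

0.623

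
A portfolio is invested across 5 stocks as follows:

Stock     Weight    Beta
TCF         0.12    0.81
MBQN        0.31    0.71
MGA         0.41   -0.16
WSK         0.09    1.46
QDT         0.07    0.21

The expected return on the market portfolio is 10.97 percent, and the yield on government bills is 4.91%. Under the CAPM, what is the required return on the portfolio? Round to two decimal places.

β_P = Σ w_i β_i = 0.12×0.81 + 0.31×0.71 + 0.41×-0.16 + 0.09×1.46 + 0.07×0.21 = 0.3978
MRP = 10.97% − 4.91% = 6.06%
E(R_P) = R_f + β_P × MRP = 4.91% + 0.3978 × 6.06% = 7.32%

7.32%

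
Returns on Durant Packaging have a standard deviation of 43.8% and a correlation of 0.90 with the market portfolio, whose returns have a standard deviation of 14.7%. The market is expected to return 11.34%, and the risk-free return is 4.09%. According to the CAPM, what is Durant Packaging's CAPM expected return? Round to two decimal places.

β = ρ × σ_i / σ_m = 0.90 × 43.8% / 14.7% = 2.6816
MRP = 11.34% − 4.09% = 7.25%
E(R) = 4.09% + 2.6816 × 7.25% = 23.53%

23.53%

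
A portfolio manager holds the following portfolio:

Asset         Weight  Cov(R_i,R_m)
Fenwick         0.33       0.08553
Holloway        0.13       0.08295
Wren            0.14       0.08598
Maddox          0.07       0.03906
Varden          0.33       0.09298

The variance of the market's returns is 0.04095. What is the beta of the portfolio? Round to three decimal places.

2.063

β_Fenwick = 0.08553 / 0.04095 = 2.0886
β_Holloway = 0.08295 / 0.04095 = 2.0256
β_Wren = 0.08598 / 0.04095 = 2.0996
β_Maddox = 0.03906 / 0.04095 = 0.9538
β_Varden = 0.09298 / 0.04095 = 2.2706
β_P = Σ w_i β_i = 0.33×2.0886 + 0.13×2.0256 + 0.14×2.0996 + 0.07×0.9538 + 0.33×2.2706 = 2.0626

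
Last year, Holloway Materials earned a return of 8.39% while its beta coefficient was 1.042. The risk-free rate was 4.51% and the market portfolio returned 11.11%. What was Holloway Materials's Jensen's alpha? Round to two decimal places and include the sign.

-3.00%

Market excess return = 11.11% − 4.51% = 6.60%
CAPM benchmark = R_f + β(R_m − R_f) = 4.51% + 1.042 × 6.60% = 11.38720%
α = actual − benchmark = 8.39% − 11.38720% = -3.00%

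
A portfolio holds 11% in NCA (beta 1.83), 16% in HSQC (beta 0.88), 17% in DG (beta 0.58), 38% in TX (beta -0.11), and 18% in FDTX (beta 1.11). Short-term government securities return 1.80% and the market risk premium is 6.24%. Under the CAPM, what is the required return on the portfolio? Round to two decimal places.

β_P = Σ w_i β_i = 0.11×1.83 + 0.16×0.88 + 0.17×0.58 + 0.38×-0.11 + 0.18×1.11 = 0.5987
E(R_P) = R_f + β_P × MRP = 1.80% + 0.5987 × 6.24% = 5.54%

5.54%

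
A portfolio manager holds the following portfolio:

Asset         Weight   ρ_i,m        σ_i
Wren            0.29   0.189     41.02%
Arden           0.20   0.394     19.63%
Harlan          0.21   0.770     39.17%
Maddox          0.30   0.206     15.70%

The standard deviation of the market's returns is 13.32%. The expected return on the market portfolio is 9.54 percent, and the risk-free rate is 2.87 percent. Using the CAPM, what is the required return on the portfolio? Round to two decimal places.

β_Wren = 0.189 × 41.02% / 13.32% = 0.5820
β_Arden = 0.394 × 19.63% / 13.32% = 0.5806
β_Harlan = 0.770 × 39.17% / 13.32% = 2.2643
β_Maddox = 0.206 × 15.70% / 13.32% = 0.2428
β_P = Σ w_i β_i = 0.29×0.5820 + 0.20×0.5806 + 0.21×2.2643 + 0.30×0.2428 = 0.8332
MRP = 9.54% − 2.87% = 6.67%
E(R_P) = R_f + β_P × MRP = 2.87% + 0.8332 × 6.67% = 8.43%

8.43%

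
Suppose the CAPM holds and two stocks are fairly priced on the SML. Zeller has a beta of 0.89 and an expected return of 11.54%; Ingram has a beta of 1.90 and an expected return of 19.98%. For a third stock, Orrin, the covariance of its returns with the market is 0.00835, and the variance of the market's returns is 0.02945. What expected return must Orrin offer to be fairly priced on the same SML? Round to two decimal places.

6.47%

MRP = (19.98% − 11.54%) / (1.90 − 0.89) = 8.3564%
R_f = 11.54% − 0.89 × 8.3564% = 4.1028%
β_Orrin = Cov / Var(R_m) = 0.00835 / 0.02945 = 0.2835
E(R_Orrin) = R_f + β × MRP = 4.1028% + 0.2835 × 8.3564% = 6.47%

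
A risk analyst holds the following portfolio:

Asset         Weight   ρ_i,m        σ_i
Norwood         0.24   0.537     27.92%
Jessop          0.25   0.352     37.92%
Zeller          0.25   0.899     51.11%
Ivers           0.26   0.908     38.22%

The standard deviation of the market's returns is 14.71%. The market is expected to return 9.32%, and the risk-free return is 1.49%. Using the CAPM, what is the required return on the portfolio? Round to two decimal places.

β_Norwood = 0.537 × 27.92% / 14.71% = 1.0192
β_Jessop = 0.352 × 37.92% / 14.71% = 0.9074
β_Zeller = 0.899 × 51.11% / 14.71% = 3.1236
β_Ivers = 0.908 × 38.22% / 14.71% = 2.3592
β_P = Σ w_i β_i = 0.24×1.0192 + 0.25×0.9074 + 0.25×3.1236 + 0.26×2.3592 = 1.8658
MRP = 9.32% − 1.49% = 7.83%
E(R_P) = R_f + β_P × MRP = 1.49% + 1.8658 × 7.83% = 16.10%

16.10%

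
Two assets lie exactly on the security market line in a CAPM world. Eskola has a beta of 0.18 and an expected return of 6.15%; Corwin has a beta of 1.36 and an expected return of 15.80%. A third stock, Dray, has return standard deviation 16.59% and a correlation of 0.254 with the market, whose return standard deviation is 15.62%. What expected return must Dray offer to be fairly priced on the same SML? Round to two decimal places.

MRP = (15.80% − 6.15%) / (1.36 − 0.18) = 8.1780%
R_f = 6.15% − 0.18 × 8.1780% = 4.6780%
β_Dray = ρ·σ_i/σ_m = 0.254 × 16.59 / 15.62 = 0.2698
E(R_Dray) = R_f + β × MRP = 4.6780% + 0.2698 × 8.1780% = 6.88%

6.88%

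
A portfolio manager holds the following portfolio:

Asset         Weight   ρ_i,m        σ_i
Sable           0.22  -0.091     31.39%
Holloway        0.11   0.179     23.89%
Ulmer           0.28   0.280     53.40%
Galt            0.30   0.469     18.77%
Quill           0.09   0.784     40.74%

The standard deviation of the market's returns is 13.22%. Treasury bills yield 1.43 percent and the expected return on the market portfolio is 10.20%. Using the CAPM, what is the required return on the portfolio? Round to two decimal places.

β_Sable = -0.091 × 31.39% / 13.22% = -0.2161
β_Holloway = 0.179 × 23.89% / 13.22% = 0.3235
β_Ulmer = 0.280 × 53.40% / 13.22% = 1.1310
β_Galt = 0.469 × 18.77% / 13.22% = 0.6659
β_Quill = 0.784 × 40.74% / 13.22% = 2.4160
β_P = Σ w_i β_i = 0.22×-0.2161 + 0.11×0.3235 + 0.28×1.1310 + 0.30×0.6659 + 0.09×2.4160 = 0.7219
MRP = 10.20% − 1.43% = 8.77%
E(R_P) = R_f + β_P × MRP = 1.43% + 0.7219 × 8.77% = 7.76%

7.76%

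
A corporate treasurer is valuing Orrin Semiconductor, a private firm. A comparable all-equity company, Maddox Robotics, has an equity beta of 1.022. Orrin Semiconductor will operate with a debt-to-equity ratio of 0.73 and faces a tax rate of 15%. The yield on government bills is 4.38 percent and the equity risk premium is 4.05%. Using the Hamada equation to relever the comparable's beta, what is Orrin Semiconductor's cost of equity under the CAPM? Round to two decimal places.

β_L = β_U × [1 + (1 − t)(D/E)] = 1.022 × [1 + (1 − 0.15) × 0.73]
    = 1.022 × [1 + 0.85 × 0.73] = 1.022 × 1.6205 = 1.6562
E(R) = R_f + β_L × MRP = 4.38% + 1.6562 × 4.05% = 11.09%

11.09%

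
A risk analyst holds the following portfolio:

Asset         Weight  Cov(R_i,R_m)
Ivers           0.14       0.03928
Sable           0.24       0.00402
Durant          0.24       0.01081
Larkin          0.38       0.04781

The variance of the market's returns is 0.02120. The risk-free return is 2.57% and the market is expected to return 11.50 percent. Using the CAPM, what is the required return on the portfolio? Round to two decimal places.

14.04%

β_Ivers = 0.03928 / 0.02120 = 1.8528
β_Sable = 0.00402 / 0.02120 = 0.1896
β_Durant = 0.01081 / 0.02120 = 0.5099
β_Larkin = 0.04781 / 0.02120 = 2.2552
β_P = Σ w_i β_i = 0.14×1.8528 + 0.24×0.1896 + 0.24×0.5099 + 0.38×2.2552 = 1.2842
MRP = 11.50% − 2.57% = 8.93%
E(R_P) = R_f + β_P × MRP = 2.57% + 1.2842 × 8.93% = 14.04%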